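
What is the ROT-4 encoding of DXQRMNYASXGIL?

D(3): 3+4=7 → H
X(23): 23+4=27≡1 → B
Q(16): 16+4=20 → U
R(17): 17+4=21 → V
M(12): 12+4=16 → Q
N(13): 13+4=17 → R
Y(24): 24+4=28≡2 → C
A(0): 0+4=4 → E
S(18): 18+4=22 → W
X(23): 23+4=27≡1 → B
G(6): 6+4=10 → K
I(8): 8+4=12 → M
L(11): 11+4=15 → P

HBUVQRCEWBKMP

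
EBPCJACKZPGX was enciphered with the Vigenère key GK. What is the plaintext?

Repeat the key across the ciphertext: GKGKGKGKGKGK
E(4)−G(6): -2≡24 → Y
B(1)−K(10): -9≡17 → R
P(15)−G(6): 9 → J
C(2)−K(10): -8≡18 → S
J(9)−G(6): 3 → D
A(0)−K(10): -10≡16 → Q
C(2)−G(6): -4≡22 → W
K(10)−K(10): 0 → A
Z(25)−G(6): 19 → T
P(15)−K(10): 5 → F
G(6)−G(6): 0 → A
X(23)−K(10): 13 → N

YRJSDQWATFAN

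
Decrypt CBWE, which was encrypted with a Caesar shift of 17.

C(2): 2−17=-15≡11 → L
B(1): 1−17=-16≡10 → K
W(22): 22−17=5 → F
E(4): 4−17=-13≡13 → N

LKFN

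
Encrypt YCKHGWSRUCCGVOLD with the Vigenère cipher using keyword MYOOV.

KAYVBIQFIXOEJCGP

Repeat the key across the message: MYOOVMYOOVMYOOVM
Y(24)+M(12): 36≡10 → K
C(2)+Y(24): 26≡0 → A
K(10)+O(14): 24 → Y
H(7)+O(14): 21 → V
G(6)+V(21): 27≡1 → B
W(22)+M(12): 34≡8 → I
S(18)+Y(24): 42≡16 → Q
R(17)+O(14): 31≡5 → F
U(20)+O(14): 34≡8 → I
C(2)+V(21): 23 → X
C(2)+M(12): 14 → O
G(6)+Y(24): 30≡4 → E
V(21)+O(14): 35≡9 → J
O(14)+O(14): 28≡2 → C
L(11)+V(21): 32≡6 → G
D(3)+M(12): 15 → P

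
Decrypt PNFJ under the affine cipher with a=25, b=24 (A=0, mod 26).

The inverse of 25 mod 26 is 25, since 25·25=625≡1. Apply D(y)=25·(y−24) mod 26:
P(15): 25·(15−24)=-225≡9 → J
N(13): 25·(13−24)=-275≡11 → L
F(5): 25·(5−24)=-475≡19 → T
J(9): 25·(9−24)=-375≡15 → P

JLTP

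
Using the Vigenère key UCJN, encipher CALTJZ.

Repeat the key across the message: UCJNUC
C(2)+U(20): 22 → W
A(0)+C(2): 2 → C
L(11)+J(9): 20 → U
T(19)+N(13): 32≡6 → G
J(9)+U(20): 29≡3 → D
Z(25)+C(2): 27≡1 → B

WCUGDB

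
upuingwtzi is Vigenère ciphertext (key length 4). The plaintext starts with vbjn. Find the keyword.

Subtract each crib letter from the matching ciphertext letter (mod 26):
u(20)−v(21)=-1≡25 → z
p(15)−b(1)=14 → o
u(20)−j(9)=11 → l
i(8)−n(13)=-5≡21 → v

zolv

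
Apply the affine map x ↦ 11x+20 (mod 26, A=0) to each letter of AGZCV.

UIJQR

A(0): 11·0+20=20 → U
G(6): 11·6+20=86≡8 → I
Z(25): 11·25+20=295≡9 → J
C(2): 11·2+20=42≡16 → Q
V(21): 11·21+20=251≡17 → R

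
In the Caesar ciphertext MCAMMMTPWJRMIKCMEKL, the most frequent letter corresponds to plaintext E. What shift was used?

The most frequent ciphertext letter is M (appears 6 times).
M is position 12; E is position 4.
Shift = 8.

8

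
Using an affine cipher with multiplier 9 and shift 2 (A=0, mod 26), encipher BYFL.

B(1): 9·1+2=11 → L
Y(24): 9·24+2=218≡10 → K
F(5): 9·5+2=47≡21 → V
L(11): 9·11+2=101≡23 → X

LKVX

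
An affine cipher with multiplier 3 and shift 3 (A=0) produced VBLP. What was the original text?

The inverse of 3 mod 26 is 9, since 3·9=27≡1. Apply D(y)=9·(y−3) mod 26:
V(21): 9·(21−3)=162≡6 → G
B(1): 9·(1−3)=-18≡8 → I
L(11): 9·(11−3)=72≡20 → U
P(15): 9·(15−3)=108≡4 → E

GIUE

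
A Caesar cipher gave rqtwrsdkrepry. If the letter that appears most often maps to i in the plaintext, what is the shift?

The most frequent ciphertext letter is r (appears 4 times).
r is position 17; i is position 8.
Shift = 9.

9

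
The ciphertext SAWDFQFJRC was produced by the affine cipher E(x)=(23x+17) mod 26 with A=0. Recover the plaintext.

RXHWEJEUAF

The inverse of 23 mod 26 is 17, since 23·17=391≡1. Apply D(y)=17·(y−17) mod 26:
S(18): 17·(18−17)=17 → R
A(0): 17·(0−17)=-289≡23 → X
W(22): 17·(22−17)=85≡7 → H
D(3): 17·(3−17)=-238≡22 → W
F(5): 17·(5−17)=-204≡4 → E
Q(16): 17·(16−17)=-17≡9 → J
F(5): 17·(5−17)=-204≡4 → E
J(9): 17·(9−17)=-136≡20 → U
R(17): 17·(17−17)=0 → A
C(2): 17·(2−17)=-255≡5 → F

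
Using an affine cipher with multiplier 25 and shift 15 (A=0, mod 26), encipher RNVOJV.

R(17): 25·17+15=440≡24 → Y
N(13): 25·13+15=340≡2 → C
V(21): 25·21+15=540≡20 → U
O(14): 25·14+15=365≡1 → B
J(9): 25·9+15=240≡6 → G
V(21): 25·21+15=540≡20 → U

YCUBGU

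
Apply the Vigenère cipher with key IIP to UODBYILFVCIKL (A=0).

CWSJGXTNKKQZT

Repeat the key across the message: IIPIIPIIPIIPI
U(20)+I(8): 28≡2 → C
O(14)+I(8): 22 → W
D(3)+P(15): 18 → S
B(1)+I(8): 9 → J
Y(24)+I(8): 32≡6 → G
I(8)+P(15): 23 → X
L(11)+I(8): 19 → T
F(5)+I(8): 13 → N
V(21)+P(15): 36≡10 → K
C(2)+I(8): 10 → K
I(8)+I(8): 16 → Q
K(10)+P(15): 25 → Z
L(11)+I(8): 19 → T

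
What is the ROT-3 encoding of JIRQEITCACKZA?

J(9): 9+3=12 → M
I(8): 8+3=11 → L
R(17): 17+3=20 → U
Q(16): 16+3=19 → T
E(4): 4+3=7 → H
I(8): 8+3=11 → L
T(19): 19+3=22 → W
C(2): 2+3=5 → F
A(0): 0+3=3 → D
C(2): 2+3=5 → F
K(10): 10+3=13 → N
Z(25): 25+3=28≡2 → C
A(0): 0+3=3 → D

MLUTHLWFDFNCD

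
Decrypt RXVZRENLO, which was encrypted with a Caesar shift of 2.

PVTXPCLJM

R(17): 17−2=15 → P
X(23): 23−2=21 → V
V(21): 21−2=19 → T
Z(25): 25−2=23 → X
R(17): 17−2=15 → P
E(4): 4−2=2 → C
N(13): 13−2=11 → L
L(11): 11−2=9 → J
O(14): 14−2=12 → M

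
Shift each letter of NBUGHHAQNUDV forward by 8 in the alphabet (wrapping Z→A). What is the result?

VJCOPPIYVCLD

N(13): 13+8=21 → V
B(1): 1+8=9 → J
U(20): 20+8=28≡2 → C
G(6): 6+8=14 → O
H(7): 7+8=15 → P
H(7): 7+8=15 → P
A(0): 0+8=8 → I
Q(16): 16+8=24 → Y
N(13): 13+8=21 → V
U(20): 20+8=28≡2 → C
D(3): 3+8=11 → L
V(21): 21+8=29≡3 → D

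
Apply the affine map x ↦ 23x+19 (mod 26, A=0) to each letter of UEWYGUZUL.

LHFZBLWLM

U(20): 23·20+19=479≡11 → L
E(4): 23·4+19=111≡7 → H
W(22): 23·22+19=525≡5 → F
Y(24): 23·24+19=571≡25 → Z
G(6): 23·6+19=157≡1 → B
U(20): 23·20+19=479≡11 → L
Z(25): 23·25+19=594≡22 → W
U(20): 23·20+19=479≡11 → L
L(11): 23·11+19=272≡12 → M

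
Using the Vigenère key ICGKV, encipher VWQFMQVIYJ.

Repeat the key across the message: ICGKVICGKV
V(21)+I(8): 29≡3 → D
W(22)+C(2): 24 → Y
Q(16)+G(6): 22 → W
F(5)+K(10): 15 → P
M(12)+V(21): 33≡7 → H
Q(16)+I(8): 24 → Y
V(21)+C(2): 23 → X
I(8)+G(6): 14 → O
Y(24)+K(10): 34≡8 → I
J(9)+V(21): 30≡4 → E

DYWPHYXOIE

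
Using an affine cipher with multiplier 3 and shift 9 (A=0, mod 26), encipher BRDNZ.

B(1): 3·1+9=12 → M
R(17): 3·17+9=60≡8 → I
D(3): 3·3+9=18 → S
N(13): 3·13+9=48≡22 → W
Z(25): 3·25+9=84≡6 → G

MISWG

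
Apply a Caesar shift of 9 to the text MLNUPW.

M(12): 12+9=21 → V
L(11): 11+9=20 → U
N(13): 13+9=22 → W
U(20): 20+9=29≡3 → D
P(15): 15+9=24 → Y
W(22): 22+9=31≡5 → F

VUWDYF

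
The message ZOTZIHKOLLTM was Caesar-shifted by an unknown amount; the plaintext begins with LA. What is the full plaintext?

From the crib: Z(25)−L(11)=14, so the shift is 14.
Subtract 14 from each ciphertext letter:
Z(25): 25−14=11 → L
O(14): 14−14=0 → A
T(19): 19−14=5 → F
Z(25): 25−14=11 → L
I(8): 8−14=-6≡20 → U
H(7): 7−14=-7≡19 → T
K(10): 10−14=-4≡22 → W
O(14): 14−14=0 → A
L(11): 11−14=-3≡23 → X
L(11): 11−14=-3≡23 → X
T(19): 19−14=5 → F
M(12): 12−14=-2≡24 → Y

LAFLUTWAXXFY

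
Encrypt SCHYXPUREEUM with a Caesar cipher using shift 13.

S(18): 18+13=31≡5 → F
C(2): 2+13=15 → P
H(7): 7+13=20 → U
Y(24): 24+13=37≡11 → L
X(23): 23+13=36≡10 → K
P(15): 15+13=28≡2 → C
U(20): 20+13=33≡7 → H
R(17): 17+13=30≡4 → E
E(4): 4+13=17 → R
E(4): 4+13=17 → R
U(20): 20+13=33≡7 → H
M(12): 12+13=25 → Z

FPULKCHERRHZ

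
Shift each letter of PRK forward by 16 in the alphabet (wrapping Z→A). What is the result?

P(15): 15+16=31≡5 → F
R(17): 17+16=33≡7 → H
K(10): 10+16=26≡0 → A

FHA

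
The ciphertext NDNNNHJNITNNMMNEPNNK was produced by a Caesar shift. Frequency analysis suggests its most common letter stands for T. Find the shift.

20

The most frequent ciphertext letter is N (appears 10 times).
N is position 13; T is position 19.
Shift = -6≡20.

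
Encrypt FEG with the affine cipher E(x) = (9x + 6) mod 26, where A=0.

F(5): 9·5+6=51≡25 → Z
E(4): 9·4+6=42≡16 → Q
G(6): 9·6+6=60≡8 → I

ZQI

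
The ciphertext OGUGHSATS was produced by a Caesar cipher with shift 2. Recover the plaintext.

MESEFQYRQ

O(14): 14−2=12 → M
G(6): 6−2=4 → E
U(20): 20−2=18 → S
G(6): 6−2=4 → E
H(7): 7−2=5 → F
S(18): 18−2=16 → Q
A(0): 0−2=-2≡24 → Y
T(19): 19−2=17 → R
S(18): 18−2=16 → Q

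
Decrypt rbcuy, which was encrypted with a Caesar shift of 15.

r(17): 17−15=2 → c
b(1): 1−15=-14≡12 → m
c(2): 2−15=-13≡13 → n
u(20): 20−15=5 → f
y(24): 24−15=9 → j

cmnfj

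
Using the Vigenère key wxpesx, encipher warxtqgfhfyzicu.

Repeat the key across the message: wxpesxwxpesxwxp
w(22)+w(22): 44≡18 → s
a(0)+x(23): 23 → x
r(17)+p(15): 32≡6 → g
x(23)+e(4): 27≡1 → b
t(19)+s(18): 37≡11 → l
q(16)+x(23): 39≡13 → n
g(6)+w(22): 28≡2 → c
f(5)+x(23): 28≡2 → c
h(7)+p(15): 22 → w
f(5)+e(4): 9 → j
y(24)+s(18): 42≡16 → q
z(25)+x(23): 48≡22 → w
i(8)+w(22): 30≡4 → e
c(2)+x(23): 25 → z
u(20)+p(15): 35≡9 → j

sxgblnccwjqwezj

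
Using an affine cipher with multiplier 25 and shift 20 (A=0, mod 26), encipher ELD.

E(4): 25·4+20=120≡16 → Q
L(11): 25·11+20=295≡9 → J
D(3): 25·3+20=95≡17 → R

QJR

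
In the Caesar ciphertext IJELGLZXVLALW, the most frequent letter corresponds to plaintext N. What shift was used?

24

The most frequent ciphertext letter is L (appears 4 times).
L is position 11; N is position 13.
Shift = -2≡24.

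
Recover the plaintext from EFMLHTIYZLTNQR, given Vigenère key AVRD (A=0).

Repeat the key across the ciphertext: AVRDAVRDAVRDAV
E(4)−A(0): 4 → E
F(5)−V(21): -16≡10 → K
M(12)−R(17): -5≡21 → V
L(11)−D(3): 8 → I
H(7)−A(0): 7 → H
T(19)−V(21): -2≡24 → Y
I(8)−R(17): -9≡17 → R
Y(24)−D(3): 21 → V
Z(25)−A(0): 25 → Z
L(11)−V(21): -10≡16 → Q
T(19)−R(17): 2 → C
N(13)−D(3): 10 → K
Q(16)−A(0): 16 → Q
R(17)−V(21): -4≡22 → W

EKVIHYRVZQCKQW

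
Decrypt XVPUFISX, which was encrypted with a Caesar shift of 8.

PNHMXAKP

X(23): 23−8=15 → P
V(21): 21−8=13 → N
P(15): 15−8=7 → H
U(20): 20−8=12 → M
F(5): 5−8=-3≡23 → X
I(8): 8−8=0 → A
S(18): 18−8=10 → K
X(23): 23−8=15 → P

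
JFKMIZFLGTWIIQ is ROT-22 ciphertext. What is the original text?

NJOQMDJPKXAMMU

J(9): 9−22=-13≡13 → N
F(5): 5−22=-17≡9 → J
K(10): 10−22=-12≡14 → O
M(12): 12−22=-10≡16 → Q
I(8): 8−22=-14≡12 → M
Z(25): 25−22=3 → D
F(5): 5−22=-17≡9 → J
L(11): 11−22=-11≡15 → P
G(6): 6−22=-16≡10 → K
T(19): 19−22=-3≡23 → X
W(22): 22−22=0 → A
I(8): 8−22=-14≡12 → M
I(8): 8−22=-14≡12 → M
Q(16): 16−22=-6≡20 → U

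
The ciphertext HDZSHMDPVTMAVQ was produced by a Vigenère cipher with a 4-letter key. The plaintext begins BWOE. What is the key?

Subtract each crib letter from the matching ciphertext letter (mod 26):
H(7)−B(1)=6 → G
D(3)−W(22)=-19≡7 → H
Z(25)−O(14)=11 → L
S(18)−E(4)=14 → O

GHLO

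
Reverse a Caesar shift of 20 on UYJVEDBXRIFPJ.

AEPBKJHDXOLVP

U(20): 20−20=0 → A
Y(24): 24−20=4 → E
J(9): 9−20=-11≡15 → P
V(21): 21−20=1 → B
E(4): 4−20=-16≡10 → K
D(3): 3−20=-17≡9 → J
B(1): 1−20=-19≡7 → H
X(23): 23−20=3 → D
R(17): 17−20=-3≡23 → X
I(8): 8−20=-12≡14 → O
F(5): 5−20=-15≡11 → L
P(15): 15−20=-5≡21 → V
J(9): 9−20=-11≡15 → P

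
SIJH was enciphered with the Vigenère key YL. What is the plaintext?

UXLW

Repeat the key across the ciphertext: YLYL
S(18)−Y(24): -6≡20 → U
I(8)−L(11): -3≡23 → X
J(9)−Y(24): -15≡11 → L
H(7)−L(11): -4≡22 → W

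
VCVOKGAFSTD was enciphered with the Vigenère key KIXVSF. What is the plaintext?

LUYTSBQXVYL

Repeat the key across the ciphertext: KIXVSFKIXVS
V(21)−K(10): 11 → L
C(2)−I(8): -6≡20 → U
V(21)−X(23): -2≡24 → Y
O(14)−V(21): -7≡19 → T
K(10)−S(18): -8≡18 → S
G(6)−F(5): 1 → B
A(0)−K(10): -10≡16 → Q
F(5)−I(8): -3≡23 → X
S(18)−X(23): -5≡21 → V
T(19)−V(21): -2≡24 → Y
D(3)−S(18): -15≡11 → L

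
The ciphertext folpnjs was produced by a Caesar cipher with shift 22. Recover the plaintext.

f(5): 5−22=-17≡9 → j
o(14): 14−22=-8≡18 → s
l(11): 11−22=-11≡15 → p
p(15): 15−22=-7≡19 → t
n(13): 13−22=-9≡17 → r
j(9): 9−22=-13≡13 → n
s(18): 18−22=-4≡22 → w

jsptrnw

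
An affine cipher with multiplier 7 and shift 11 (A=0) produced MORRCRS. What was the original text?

PTMMVMB

The inverse of 7 mod 26 is 15, since 7·15=105≡1. Apply D(y)=15·(y−11) mod 26:
M(12): 15·(12−11)=15 → P
O(14): 15·(14−11)=45≡19 → T
R(17): 15·(17−11)=90≡12 → M
R(17): 15·(17−11)=90≡12 → M
C(2): 15·(2−11)=-135≡21 → V
R(17): 15·(17−11)=90≡12 → M
S(18): 15·(18−11)=105≡1 → B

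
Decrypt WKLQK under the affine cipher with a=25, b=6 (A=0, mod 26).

KWVQW

The inverse of 25 mod 26 is 25, since 25·25=625≡1. Apply D(y)=25·(y−6) mod 26:
W(22): 25·(22−6)=400≡10 → K
K(10): 25·(10−6)=100≡22 → W
L(11): 25·(11−6)=125≡21 → V
Q(16): 25·(16−6)=250≡16 → Q
K(10): 25·(10−6)=100≡22 → W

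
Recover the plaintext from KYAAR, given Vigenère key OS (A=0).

WGMID

Repeat the key across the ciphertext: OSOSO
K(10)−O(14): -4≡22 → W
Y(24)−S(18): 6 → G
A(0)−O(14): -14≡12 → M
A(0)−S(18): -18≡8 → I
R(17)−O(14): 3 → D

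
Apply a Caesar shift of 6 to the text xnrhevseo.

x(23): 23+6=29≡3 → d
n(13): 13+6=19 → t
r(17): 17+6=23 → x
h(7): 7+6=13 → n
e(4): 4+6=10 → k
v(21): 21+6=27≡1 → b
s(18): 18+6=24 → y
e(4): 4+6=10 → k
o(14): 14+6=20 → u

dtxnkbyku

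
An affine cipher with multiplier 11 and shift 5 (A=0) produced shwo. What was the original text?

nmlp

The inverse of 11 mod 26 is 19, since 11·19=209≡1. Apply D(y)=19·(y−5) mod 26:
s(18): 19·(18−5)=247≡13 → n
h(7): 19·(7−5)=38≡12 → m
w(22): 19·(22−5)=323≡11 → l
o(14): 19·(14−5)=171≡15 → p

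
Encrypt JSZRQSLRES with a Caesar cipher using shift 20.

DMTLKMFLYM

J(9): 9+20=29≡3 → D
S(18): 18+20=38≡12 → M
Z(25): 25+20=45≡19 → T
R(17): 17+20=37≡11 → L
Q(16): 16+20=36≡10 → K
S(18): 18+20=38≡12 → M
L(11): 11+20=31≡5 → F
R(17): 17+20=37≡11 → L
E(4): 4+20=24 → Y
S(18): 18+20=38≡12 → M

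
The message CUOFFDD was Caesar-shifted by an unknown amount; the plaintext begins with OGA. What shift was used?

14

From the crib: C(2)−O(14)=-12≡14, so the shift is 14.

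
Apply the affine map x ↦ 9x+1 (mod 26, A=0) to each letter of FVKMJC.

UINFET

F(5): 9·5+1=46≡20 → U
V(21): 9·21+1=190≡8 → I
K(10): 9·10+1=91≡13 → N
M(12): 9·12+1=109≡5 → F
J(9): 9·9+1=82≡4 → E
C(2): 9·2+1=19 → T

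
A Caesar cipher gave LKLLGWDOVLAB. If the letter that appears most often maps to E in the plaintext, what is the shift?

The most frequent ciphertext letter is L (appears 4 times).
L is position 11; E is position 4.
Shift = 7.

7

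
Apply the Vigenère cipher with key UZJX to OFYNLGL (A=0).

Repeat the key across the message: UZJXUZJ
O(14)+U(20): 34≡8 → I
F(5)+Z(25): 30≡4 → E
Y(24)+J(9): 33≡7 → H
N(13)+X(23): 36≡10 → K
L(11)+U(20): 31≡5 → F
G(6)+Z(25): 31≡5 → F
L(11)+J(9): 20 → U

IEHKFFU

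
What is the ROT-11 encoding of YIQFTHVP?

JTBQESGA

Y(24): 24+11=35≡9 → J
I(8): 8+11=19 → T
Q(16): 16+11=27≡1 → B
F(5): 5+11=16 → Q
T(19): 19+11=30≡4 → E
H(7): 7+11=18 → S
V(21): 21+11=32≡6 → G
P(15): 15+11=26≡0 → A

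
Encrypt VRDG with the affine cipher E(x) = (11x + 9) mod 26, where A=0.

V(21): 11·21+9=240≡6 → G
R(17): 11·17+9=196≡14 → O
D(3): 11·3+9=42≡16 → Q
G(6): 11·6+9=75≡23 → X

GOQX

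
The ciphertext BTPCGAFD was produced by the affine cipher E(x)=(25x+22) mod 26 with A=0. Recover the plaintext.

The inverse of 25 mod 26 is 25, since 25·25=625≡1. Apply D(y)=25·(y−22) mod 26:
B(1): 25·(1−22)=-525≡21 → V
T(19): 25·(19−22)=-75≡3 → D
P(15): 25·(15−22)=-175≡7 → H
C(2): 25·(2−22)=-500≡20 → U
G(6): 25·(6−22)=-400≡16 → Q
A(0): 25·(0−22)=-550≡22 → W
F(5): 25·(5−22)=-425≡17 → R
D(3): 25·(3−22)=-475≡19 → T

VDHUQWRT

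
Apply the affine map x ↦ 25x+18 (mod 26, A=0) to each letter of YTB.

Y(24): 25·24+18=618≡20 → U
T(19): 25·19+18=493≡25 → Z
B(1): 25·1+18=43≡17 → R

UZR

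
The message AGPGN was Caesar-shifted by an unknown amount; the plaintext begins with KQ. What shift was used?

From the crib: A(0)−K(10)=-10≡16, so the shift is 16.

16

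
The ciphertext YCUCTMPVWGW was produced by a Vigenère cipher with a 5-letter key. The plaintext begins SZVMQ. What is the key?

Subtract each crib letter from the matching ciphertext letter (mod 26):
Y(24)−S(18)=6 → G
C(2)−Z(25)=-23≡3 → D
U(20)−V(21)=-1≡25 → Z
C(2)−M(12)=-10≡16 → Q
T(19)−Q(16)=3 → D

GDZQD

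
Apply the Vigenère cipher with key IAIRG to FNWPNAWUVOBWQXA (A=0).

Repeat the key across the message: IAIRGIAIRGIAIRG
F(5)+I(8): 13 → N
N(13)+A(0): 13 → N
W(22)+I(8): 30≡4 → E
P(15)+R(17): 32≡6 → G
N(13)+G(6): 19 → T
A(0)+I(8): 8 → I
W(22)+A(0): 22 → W
U(20)+I(8): 28≡2 → C
V(21)+R(17): 38≡12 → M
O(14)+G(6): 20 → U
B(1)+I(8): 9 → J
W(22)+A(0): 22 → W
Q(16)+I(8): 24 → Y
X(23)+R(17): 40≡14 → O
A(0)+G(6): 6 → G

NNEGTIWCMUJWYOG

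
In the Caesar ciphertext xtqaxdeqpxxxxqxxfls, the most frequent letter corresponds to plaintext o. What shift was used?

The most frequent ciphertext letter is x (appears 8 times).
x is position 23; o is position 14.
Shift = 9.

9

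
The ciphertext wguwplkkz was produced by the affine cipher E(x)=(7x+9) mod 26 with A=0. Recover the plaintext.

nhjnmeppg

The inverse of 7 mod 26 is 15, since 7·15=105≡1. Apply D(y)=15·(y−9) mod 26:
w(22): 15·(22−9)=195≡13 → n
g(6): 15·(6−9)=-45≡7 → h
u(20): 15·(20−9)=165≡9 → j
w(22): 15·(22−9)=195≡13 → n
p(15): 15·(15−9)=90≡12 → m
l(11): 15·(11−9)=30≡4 → e
k(10): 15·(10−9)=15 → p
k(10): 15·(10−9)=15 → p
z(25): 15·(25−9)=240≡6 → g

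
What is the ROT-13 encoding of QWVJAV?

Q(16): 16+13=29≡3 → D
W(22): 22+13=35≡9 → J
V(21): 21+13=34≡8 → I
J(9): 9+13=22 → W
A(0): 0+13=13 → N
V(21): 21+13=34≡8 → I

DJIWNI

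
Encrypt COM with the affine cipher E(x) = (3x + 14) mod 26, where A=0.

UEY

C(2): 3·2+14=20 → U
O(14): 3·14+14=56≡4 → E
M(12): 3·12+14=50≡24 → Y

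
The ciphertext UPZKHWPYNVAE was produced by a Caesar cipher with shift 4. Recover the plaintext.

U(20): 20−4=16 → Q
P(15): 15−4=11 → L
Z(25): 25−4=21 → V
K(10): 10−4=6 → G
H(7): 7−4=3 → D
W(22): 22−4=18 → S
P(15): 15−4=11 → L
Y(24): 24−4=20 → U
N(13): 13−4=9 → J
V(21): 21−4=17 → R
A(0): 0−4=-4≡22 → W
E(4): 4−4=0 → A

QLVGDSLUJRWA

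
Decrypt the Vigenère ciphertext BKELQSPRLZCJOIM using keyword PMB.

Repeat the key across the ciphertext: PMBPMBPMBPMBPMB
B(1)−P(15): -14≡12 → M
K(10)−M(12): -2≡24 → Y
E(4)−B(1): 3 → D
L(11)−P(15): -4≡22 → W
Q(16)−M(12): 4 → E
S(18)−B(1): 17 → R
P(15)−P(15): 0 → A
R(17)−M(12): 5 → F
L(11)−B(1): 10 → K
Z(25)−P(15): 10 → K
C(2)−M(12): -10≡16 → Q
J(9)−B(1): 8 → I
O(14)−P(15): -1≡25 → Z
I(8)−M(12): -4≡22 → W
M(12)−B(1): 11 → L

MYDWERAFKKQIZWL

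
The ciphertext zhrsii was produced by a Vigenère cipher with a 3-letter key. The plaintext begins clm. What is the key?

xwf

Subtract each crib letter from the matching ciphertext letter (mod 26):
z(25)−c(2)=23 → x
h(7)−l(11)=-4≡22 → w
r(17)−m(12)=5 → f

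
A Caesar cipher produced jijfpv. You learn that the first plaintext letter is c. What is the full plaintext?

cbcyio

From the crib: j(9)−c(2)=7, so the shift is 7.
Subtract 7 from each ciphertext letter:
j(9): 9−7=2 → c
i(8): 8−7=1 → b
j(9): 9−7=2 → c
f(5): 5−7=-2≡24 → y
p(15): 15−7=8 → i
v(21): 21−7=14 → o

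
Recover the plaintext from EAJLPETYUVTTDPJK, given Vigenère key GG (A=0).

Repeat the key across the ciphertext: GGGGGGGGGGGGGGGG
E(4)−G(6): -2≡24 → Y
A(0)−G(6): -6≡20 → U
J(9)−G(6): 3 → D
L(11)−G(6): 5 → F
P(15)−G(6): 9 → J
E(4)−G(6): -2≡24 → Y
T(19)−G(6): 13 → N
Y(24)−G(6): 18 → S
U(20)−G(6): 14 → O
V(21)−G(6): 15 → P
T(19)−G(6): 13 → N
T(19)−G(6): 13 → N
D(3)−G(6): -3≡23 → X
P(15)−G(6): 9 → J
J(9)−G(6): 3 → D
K(10)−G(6): 4 → E

YUDFJYNSOPNNXJDE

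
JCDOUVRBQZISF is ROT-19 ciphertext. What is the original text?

J(9): 9−19=-10≡16 → Q
C(2): 2−19=-17≡9 → J
D(3): 3−19=-16≡10 → K
O(14): 14−19=-5≡21 → V
U(20): 20−19=1 → B
V(21): 21−19=2 → C
R(17): 17−19=-2≡24 → Y
B(1): 1−19=-18≡8 → I
Q(16): 16−19=-3≡23 → X
Z(25): 25−19=6 → G
I(8): 8−19=-11≡15 → P
S(18): 18−19=-1≡25 → Z
F(5): 5−19=-14≡12 → M

QJKVBCYIXGPZM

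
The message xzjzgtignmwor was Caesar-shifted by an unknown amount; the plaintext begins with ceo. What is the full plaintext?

ceoelynlsrbtw

From the crib: x(23)−c(2)=21, so the shift is 21.
Subtract 21 from each ciphertext letter:
x(23): 23−21=2 → c
z(25): 25−21=4 → e
j(9): 9−21=-12≡14 → o
z(25): 25−21=4 → e
g(6): 6−21=-15≡11 → l
t(19): 19−21=-2≡24 → y
i(8): 8−21=-13≡13 → n
g(6): 6−21=-15≡11 → l
n(13): 13−21=-8≡18 → s
m(12): 12−21=-9≡17 → r
w(22): 22−21=1 → b
o(14): 14−21=-7≡19 → t
r(17): 17−21=-4≡22 → w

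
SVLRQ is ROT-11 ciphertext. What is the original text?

HKAGF

S(18): 18−11=7 → H
V(21): 21−11=10 → K
L(11): 11−11=0 → A
R(17): 17−11=6 → G
Q(16): 16−11=5 → F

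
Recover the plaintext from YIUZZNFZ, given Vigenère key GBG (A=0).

SHOTYHZY

Repeat the key across the ciphertext: GBGGBGGB
Y(24)−G(6): 18 → S
I(8)−B(1): 7 → H
U(20)−G(6): 14 → O
Z(25)−G(6): 19 → T
Z(25)−B(1): 24 → Y
N(13)−G(6): 7 → H
F(5)−G(6): -1≡25 → Z
Z(25)−B(1): 24 → Y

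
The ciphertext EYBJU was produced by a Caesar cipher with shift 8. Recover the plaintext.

E(4): 4−8=-4≡22 → W
Y(24): 24−8=16 → Q
B(1): 1−8=-7≡19 → T
J(9): 9−8=1 → B
U(20): 20−8=12 → M

WQTBM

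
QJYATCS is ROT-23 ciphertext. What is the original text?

Q(16): 16−23=-7≡19 → T
J(9): 9−23=-14≡12 → M
Y(24): 24−23=1 → B
A(0): 0−23=-23≡3 → D
T(19): 19−23=-4≡22 → W
C(2): 2−23=-21≡5 → F
S(18): 18−23=-5≡21 → V

TMBDWFV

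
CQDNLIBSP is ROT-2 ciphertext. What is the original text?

AOBLJGZQN

C(2): 2−2=0 → A
Q(16): 16−2=14 → O
D(3): 3−2=1 → B
N(13): 13−2=11 → L
L(11): 11−2=9 → J
I(8): 8−2=6 → G
B(1): 1−2=-1≡25 → Z
S(18): 18−2=16 → Q
P(15): 15−2=13 → N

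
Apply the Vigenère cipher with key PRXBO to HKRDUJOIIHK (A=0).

WBOEIYFFJVZ

Repeat the key across the message: PRXBOPRXBOP
H(7)+P(15): 22 → W
K(10)+R(17): 27≡1 → B
R(17)+X(23): 40≡14 → O
D(3)+B(1): 4 → E
U(20)+O(14): 34≡8 → I
J(9)+P(15): 24 → Y
O(14)+R(17): 31≡5 → F
I(8)+X(23): 31≡5 → F
I(8)+B(1): 9 → J
H(7)+O(14): 21 → V
K(10)+P(15): 25 → Z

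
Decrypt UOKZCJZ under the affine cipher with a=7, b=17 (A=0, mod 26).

THZQJKQ

The inverse of 7 mod 26 is 15, since 7·15=105≡1. Apply D(y)=15·(y−17) mod 26:
U(20): 15·(20−17)=45≡19 → T
O(14): 15·(14−17)=-45≡7 → H
K(10): 15·(10−17)=-105≡25 → Z
Z(25): 15·(25−17)=120≡16 → Q
C(2): 15·(2−17)=-225≡9 → J
J(9): 15·(9−17)=-120≡10 → K
Z(25): 15·(25−17)=120≡16 → Q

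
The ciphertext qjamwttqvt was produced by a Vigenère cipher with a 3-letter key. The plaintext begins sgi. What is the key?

yds

Subtract each crib letter from the matching ciphertext letter (mod 26):
q(16)−s(18)=-2≡24 → y
j(9)−g(6)=3 → d
a(0)−i(8)=-8≡18 → s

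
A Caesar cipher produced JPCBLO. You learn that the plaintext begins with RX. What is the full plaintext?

RXKJTW

From the crib: J(9)−R(17)=-8≡18, so the shift is 18.
Subtract 18 from each ciphertext letter:
J(9): 9−18=-9≡17 → R
P(15): 15−18=-3≡23 → X
C(2): 2−18=-16≡10 → K
B(1): 1−18=-17≡9 → J
L(11): 11−18=-7≡19 → T
O(14): 14−18=-4≡22 → W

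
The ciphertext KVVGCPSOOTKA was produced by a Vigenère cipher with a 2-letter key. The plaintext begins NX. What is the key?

XY

Subtract each crib letter from the matching ciphertext letter (mod 26):
K(10)−N(13)=-3≡23 → X
V(21)−X(23)=-2≡24 → Y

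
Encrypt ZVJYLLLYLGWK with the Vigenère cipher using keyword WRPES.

VMYCDHCNPYSB

Repeat the key across the message: WRPESWRPESWR
Z(25)+W(22): 47≡21 → V
V(21)+R(17): 38≡12 → M
J(9)+P(15): 24 → Y
Y(24)+E(4): 28≡2 → C
L(11)+S(18): 29≡3 → D
L(11)+W(22): 33≡7 → H
L(11)+R(17): 28≡2 → C
Y(24)+P(15): 39≡13 → N
L(11)+E(4): 15 → P
G(6)+S(18): 24 → Y
W(22)+W(22): 44≡18 → S
K(10)+R(17): 27≡1 → B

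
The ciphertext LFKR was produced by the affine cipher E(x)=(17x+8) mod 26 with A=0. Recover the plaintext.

The inverse of 17 mod 26 is 23, since 17·23=391≡1. Apply D(y)=23·(y−8) mod 26:
L(11): 23·(11−8)=69≡17 → R
F(5): 23·(5−8)=-69≡9 → J
K(10): 23·(10−8)=46≡20 → U
R(17): 23·(17−8)=207≡25 → Z

RJUZ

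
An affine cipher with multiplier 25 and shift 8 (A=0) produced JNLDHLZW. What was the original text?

ZVXFBXJM

The inverse of 25 mod 26 is 25, since 25·25=625≡1. Apply D(y)=25·(y−8) mod 26:
J(9): 25·(9−8)=25 → Z
N(13): 25·(13−8)=125≡21 → V
L(11): 25·(11−8)=75≡23 → X
D(3): 25·(3−8)=-125≡5 → F
H(7): 25·(7−8)=-25≡1 → B
L(11): 25·(11−8)=75≡23 → X
Z(25): 25·(25−8)=425≡9 → J
W(22): 25·(22−8)=350≡12 → M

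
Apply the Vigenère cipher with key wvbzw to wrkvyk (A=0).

Repeat the key across the message: wvbzww
w(22)+w(22): 44≡18 → s
r(17)+v(21): 38≡12 → m
k(10)+b(1): 11 → l
v(21)+z(25): 46≡20 → u
y(24)+w(22): 46≡20 → u
k(10)+w(22): 32≡6 → g

smluug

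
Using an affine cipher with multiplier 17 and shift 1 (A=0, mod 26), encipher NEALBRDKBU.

N(13): 17·13+1=222≡14 → O
E(4): 17·4+1=69≡17 → R
A(0): 17·0+1=1 → B
L(11): 17·11+1=188≡6 → G
B(1): 17·1+1=18 → S
R(17): 17·17+1=290≡4 → E
D(3): 17·3+1=52≡0 → A
K(10): 17·10+1=171≡15 → P
B(1): 17·1+1=18 → S
U(20): 17·20+1=341≡3 → D

ORBGSEAPSD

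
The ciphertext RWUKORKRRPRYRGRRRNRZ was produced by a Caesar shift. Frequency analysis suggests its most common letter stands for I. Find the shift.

The most frequent ciphertext letter is R (appears 10 times).
R is position 17; I is position 8.
Shift = 9.

9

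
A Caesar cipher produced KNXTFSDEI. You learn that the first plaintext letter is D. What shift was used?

7

From the crib: K(10)−D(3)=7, so the shift is 7.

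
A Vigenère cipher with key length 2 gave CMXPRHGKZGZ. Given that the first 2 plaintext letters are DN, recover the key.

ZZ

Subtract each crib letter from the matching ciphertext letter (mod 26):
C(2)−D(3)=-1≡25 → Z
M(12)−N(13)=-1≡25 → Z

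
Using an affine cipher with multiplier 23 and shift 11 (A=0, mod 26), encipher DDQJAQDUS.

D(3): 23·3+11=80≡2 → C
D(3): 23·3+11=80≡2 → C
Q(16): 23·16+11=379≡15 → P
J(9): 23·9+11=218≡10 → K
A(0): 23·0+11=11 → L
Q(16): 23·16+11=379≡15 → P
D(3): 23·3+11=80≡2 → C
U(20): 23·20+11=471≡3 → D
S(18): 23·18+11=425≡9 → J

CCPKLPCDJ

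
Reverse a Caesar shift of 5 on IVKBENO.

DQFWZIJ

I(8): 8−5=3 → D
V(21): 21−5=16 → Q
K(10): 10−5=5 → F
B(1): 1−5=-4≡22 → W
E(4): 4−5=-1≡25 → Z
N(13): 13−5=8 → I
O(14): 14−5=9 → J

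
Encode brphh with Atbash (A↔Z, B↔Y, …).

b(1) → y(24)
r(17) → i(8)
p(15) → k(10)
h(7) → s(18)
h(7) → s(18)

yikss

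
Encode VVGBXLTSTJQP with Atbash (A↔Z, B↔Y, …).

EETYCOGHGQJK

V(21) → E(4)
V(21) → E(4)
G(6) → T(19)
B(1) → Y(24)
X(23) → C(2)
L(11) → O(14)
T(19) → G(6)
S(18) → H(7)
T(19) → G(6)
J(9) → Q(16)
Q(16) → J(9)
P(15) → K(10)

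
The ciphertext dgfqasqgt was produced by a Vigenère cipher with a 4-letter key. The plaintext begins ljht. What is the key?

sxyx

Subtract each crib letter from the matching ciphertext letter (mod 26):
d(3)−l(11)=-8≡18 → s
g(6)−j(9)=-3≡23 → x
f(5)−h(7)=-2≡24 → y
q(16)−t(19)=-3≡23 → x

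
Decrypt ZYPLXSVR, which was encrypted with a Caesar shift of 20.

FEVRDYBX

Z(25): 25−20=5 → F
Y(24): 24−20=4 → E
P(15): 15−20=-5≡21 → V
L(11): 11−20=-9≡17 → R
X(23): 23−20=3 → D
S(18): 18−20=-2≡24 → Y
V(21): 21−20=1 → B
R(17): 17−20=-3≡23 → X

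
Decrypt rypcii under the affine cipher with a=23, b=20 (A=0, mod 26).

bqtgee

The inverse of 23 mod 26 is 17, since 23·17=391≡1. Apply D(y)=17·(y−20) mod 26:
r(17): 17·(17−20)=-51≡1 → b
y(24): 17·(24−20)=68≡16 → q
p(15): 17·(15−20)=-85≡19 → t
c(2): 17·(2−20)=-306≡6 → g
i(8): 17·(8−20)=-204≡4 → e
i(8): 17·(8−20)=-204≡4 → e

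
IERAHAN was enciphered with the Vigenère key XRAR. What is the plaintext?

Repeat the key across the ciphertext: XRARXRA
I(8)−X(23): -15≡11 → L
E(4)−R(17): -13≡13 → N
R(17)−A(0): 17 → R
A(0)−R(17): -17≡9 → J
H(7)−X(23): -16≡10 → K
A(0)−R(17): -17≡9 → J
N(13)−A(0): 13 → N

LNRJKJN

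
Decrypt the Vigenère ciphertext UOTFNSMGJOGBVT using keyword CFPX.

Repeat the key across the ciphertext: CFPXCFPXCFPXCF
U(20)−C(2): 18 → S
O(14)−F(5): 9 → J
T(19)−P(15): 4 → E
F(5)−X(23): -18≡8 → I
N(13)−C(2): 11 → L
S(18)−F(5): 13 → N
M(12)−P(15): -3≡23 → X
G(6)−X(23): -17≡9 → J
J(9)−C(2): 7 → H
O(14)−F(5): 9 → J
G(6)−P(15): -9≡17 → R
B(1)−X(23): -22≡4 → E
V(21)−C(2): 19 → T
T(19)−F(5): 14 → O

SJEILNXJHJRETO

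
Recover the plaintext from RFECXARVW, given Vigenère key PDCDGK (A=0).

CCCZRQCSU

Repeat the key across the ciphertext: PDCDGKPDC
R(17)−P(15): 2 → C
F(5)−D(3): 2 → C
E(4)−C(2): 2 → C
C(2)−D(3): -1≡25 → Z
X(23)−G(6): 17 → R
A(0)−K(10): -10≡16 → Q
R(17)−P(15): 2 → C
V(21)−D(3): 18 → S
W(22)−C(2): 20 → U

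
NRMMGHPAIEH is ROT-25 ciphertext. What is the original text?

N(13): 13−25=-12≡14 → O
R(17): 17−25=-8≡18 → S
M(12): 12−25=-13≡13 → N
M(12): 12−25=-13≡13 → N
G(6): 6−25=-19≡7 → H
H(7): 7−25=-18≡8 → I
P(15): 15−25=-10≡16 → Q
A(0): 0−25=-25≡1 → B
I(8): 8−25=-17≡9 → J
E(4): 4−25=-21≡5 → F
H(7): 7−25=-18≡8 → I

OSNNHIQBJFI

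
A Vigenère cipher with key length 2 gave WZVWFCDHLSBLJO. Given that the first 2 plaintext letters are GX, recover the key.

Subtract each crib letter from the matching ciphertext letter (mod 26):
W(22)−G(6)=16 → Q
Z(25)−X(23)=2 → C

QC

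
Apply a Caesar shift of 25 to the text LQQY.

L(11): 11+25=36≡10 → K
Q(16): 16+25=41≡15 → P
Q(16): 16+25=41≡15 → P
Y(24): 24+25=49≡23 → X

KPPX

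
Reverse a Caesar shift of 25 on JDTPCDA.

J(9): 9−25=-16≡10 → K
D(3): 3−25=-22≡4 → E
T(19): 19−25=-6≡20 → U
P(15): 15−25=-10≡16 → Q
C(2): 2−25=-23≡3 → D
D(3): 3−25=-22≡4 → E
A(0): 0−25=-25≡1 → B

KEUQDEB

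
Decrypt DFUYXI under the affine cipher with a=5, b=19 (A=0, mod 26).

The inverse of 5 mod 26 is 21, since 5·21=105≡1. Apply D(y)=21·(y−19) mod 26:
D(3): 21·(3−19)=-336≡2 → C
F(5): 21·(5−19)=-294≡18 → S
U(20): 21·(20−19)=21 → V
Y(24): 21·(24−19)=105≡1 → B
X(23): 21·(23−19)=84≡6 → G
I(8): 21·(8−19)=-231≡3 → D

CSVBGD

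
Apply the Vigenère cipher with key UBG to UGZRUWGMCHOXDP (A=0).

OHFLVCANIBPDXQ

Repeat the key across the message: UBGUBGUBGUBGUB
U(20)+U(20): 40≡14 → O
G(6)+B(1): 7 → H
Z(25)+G(6): 31≡5 → F
R(17)+U(20): 37≡11 → L
U(20)+B(1): 21 → V
W(22)+G(6): 28≡2 → C
G(6)+U(20): 26≡0 → A
M(12)+B(1): 13 → N
C(2)+G(6): 8 → I
H(7)+U(20): 27≡1 → B
O(14)+B(1): 15 → P
X(23)+G(6): 29≡3 → D
D(3)+U(20): 23 → X
P(15)+B(1): 16 → Q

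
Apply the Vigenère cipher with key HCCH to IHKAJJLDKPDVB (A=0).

PJMHQLNKRRFCI

Repeat the key across the message: HCCHHCCHHCCHH
I(8)+H(7): 15 → P
H(7)+C(2): 9 → J
K(10)+C(2): 12 → M
A(0)+H(7): 7 → H
J(9)+H(7): 16 → Q
J(9)+C(2): 11 → L
L(11)+C(2): 13 → N
D(3)+H(7): 10 → K
K(10)+H(7): 17 → R
P(15)+C(2): 17 → R
D(3)+C(2): 5 → F
V(21)+H(7): 28≡2 → C
B(1)+H(7): 8 → I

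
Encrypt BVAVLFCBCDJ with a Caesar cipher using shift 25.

AUZUKEBABCI

B(1): 1+25=26≡0 → A
V(21): 21+25=46≡20 → U
A(0): 0+25=25 → Z
V(21): 21+25=46≡20 → U
L(11): 11+25=36≡10 → K
F(5): 5+25=30≡4 → E
C(2): 2+25=27≡1 → B
B(1): 1+25=26≡0 → A
C(2): 2+25=27≡1 → B
D(3): 3+25=28≡2 → C
J(9): 9+25=34≡8 → I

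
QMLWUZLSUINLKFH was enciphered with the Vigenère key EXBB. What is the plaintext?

MPKVQCKRQLMKGIG

Repeat the key across the ciphertext: EXBBEXBBEXBBEXB
Q(16)−E(4): 12 → M
M(12)−X(23): -11≡15 → P
L(11)−B(1): 10 → K
W(22)−B(1): 21 → V
U(20)−E(4): 16 → Q
Z(25)−X(23): 2 → C
L(11)−B(1): 10 → K
S(18)−B(1): 17 → R
U(20)−E(4): 16 → Q
I(8)−X(23): -15≡11 → L
N(13)−B(1): 12 → M
L(11)−B(1): 10 → K
K(10)−E(4): 6 → G
F(5)−X(23): -18≡8 → I
H(7)−B(1): 6 → G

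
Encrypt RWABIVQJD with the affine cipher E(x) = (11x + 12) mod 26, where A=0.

R(17): 11·17+12=199≡17 → R
W(22): 11·22+12=254≡20 → U
A(0): 11·0+12=12 → M
B(1): 11·1+12=23 → X
I(8): 11·8+12=100≡22 → W
V(21): 11·21+12=243≡9 → J
Q(16): 11·16+12=188≡6 → G
J(9): 11·9+12=111≡7 → H
D(3): 11·3+12=45≡19 → T

RUMXWJGHT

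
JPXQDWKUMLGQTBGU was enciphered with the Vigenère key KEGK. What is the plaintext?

Repeat the key across the ciphertext: KEGKKEGKKEGKKEGK
J(9)−K(10): -1≡25 → Z
P(15)−E(4): 11 → L
X(23)−G(6): 17 → R
Q(16)−K(10): 6 → G
D(3)−K(10): -7≡19 → T
W(22)−E(4): 18 → S
K(10)−G(6): 4 → E
U(20)−K(10): 10 → K
M(12)−K(10): 2 → C
L(11)−E(4): 7 → H
G(6)−G(6): 0 → A
Q(16)−K(10): 6 → G
T(19)−K(10): 9 → J
B(1)−E(4): -3≡23 → X
G(6)−G(6): 0 → A
U(20)−K(10): 10 → K

ZLRGTSEKCHAGJXAK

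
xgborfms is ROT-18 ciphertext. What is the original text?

fojwznua

x(23): 23−18=5 → f
g(6): 6−18=-12≡14 → o
b(1): 1−18=-17≡9 → j
o(14): 14−18=-4≡22 → w
r(17): 17−18=-1≡25 → z
f(5): 5−18=-13≡13 → n
m(12): 12−18=-6≡20 → u
s(18): 18−18=0 → a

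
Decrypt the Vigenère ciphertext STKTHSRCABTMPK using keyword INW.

Repeat the key across the ciphertext: INWINWINWINWIN
S(18)−I(8): 10 → K
T(19)−N(13): 6 → G
K(10)−W(22): -12≡14 → O
T(19)−I(8): 11 → L
H(7)−N(13): -6≡20 → U
S(18)−W(22): -4≡22 → W
R(17)−I(8): 9 → J
C(2)−N(13): -11≡15 → P
A(0)−W(22): -22≡4 → E
B(1)−I(8): -7≡19 → T
T(19)−N(13): 6 → G
M(12)−W(22): -10≡16 → Q
P(15)−I(8): 7 → H
K(10)−N(13): -3≡23 → X

KGOLUWJPETGQHX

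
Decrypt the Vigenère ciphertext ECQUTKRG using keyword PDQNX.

PZAHWVOQ

Repeat the key across the ciphertext: PDQNXPDQ
E(4)−P(15): -11≡15 → P
C(2)−D(3): -1≡25 → Z
Q(16)−Q(16): 0 → A
U(20)−N(13): 7 → H
T(19)−X(23): -4≡22 → W
K(10)−P(15): -5≡21 → V
R(17)−D(3): 14 → O
G(6)−Q(16): -10≡16 → Q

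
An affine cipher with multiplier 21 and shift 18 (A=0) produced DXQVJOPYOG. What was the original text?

DZQPHGLEGS

The inverse of 21 mod 26 is 5, since 21·5=105≡1. Apply D(y)=5·(y−18) mod 26:
D(3): 5·(3−18)=-75≡3 → D
X(23): 5·(23−18)=25 → Z
Q(16): 5·(16−18)=-10≡16 → Q
V(21): 5·(21−18)=15 → P
J(9): 5·(9−18)=-45≡7 → H
O(14): 5·(14−18)=-20≡6 → G
P(15): 5·(15−18)=-15≡11 → L
Y(24): 5·(24−18)=30≡4 → E
O(14): 5·(14−18)=-20≡6 → G
G(6): 5·(6−18)=-60≡18 → S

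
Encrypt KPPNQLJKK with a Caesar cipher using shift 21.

FKKILGEFF

K(10): 10+21=31≡5 → F
P(15): 15+21=36≡10 → K
P(15): 15+21=36≡10 → K
N(13): 13+21=34≡8 → I
Q(16): 16+21=37≡11 → L
L(11): 11+21=32≡6 → G
J(9): 9+21=30≡4 → E
K(10): 10+21=31≡5 → F
K(10): 10+21=31≡5 → F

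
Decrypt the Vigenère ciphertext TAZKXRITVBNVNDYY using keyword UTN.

Repeat the key across the ciphertext: UTNUTNUTNUTNUTNU
T(19)−U(20): -1≡25 → Z
A(0)−T(19): -19≡7 → H
Z(25)−N(13): 12 → M
K(10)−U(20): -10≡16 → Q
X(23)−T(19): 4 → E
R(17)−N(13): 4 → E
I(8)−U(20): -12≡14 → O
T(19)−T(19): 0 → A
V(21)−N(13): 8 → I
B(1)−U(20): -19≡7 → H
N(13)−T(19): -6≡20 → U
V(21)−N(13): 8 → I
N(13)−U(20): -7≡19 → T
D(3)−T(19): -16≡10 → K
Y(24)−N(13): 11 → L
Y(24)−U(20): 4 → E

ZHMQEEOAIHUITKLE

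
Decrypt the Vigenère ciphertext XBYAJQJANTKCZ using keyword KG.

NVOUZKZUDNAWP

Repeat the key across the ciphertext: KGKGKGKGKGKGK
X(23)−K(10): 13 → N
B(1)−G(6): -5≡21 → V
Y(24)−K(10): 14 → O
A(0)−G(6): -6≡20 → U
J(9)−K(10): -1≡25 → Z
Q(16)−G(6): 10 → K
J(9)−K(10): -1≡25 → Z
A(0)−G(6): -6≡20 → U
N(13)−K(10): 3 → D
T(19)−G(6): 13 → N
K(10)−K(10): 0 → A
C(2)−G(6): -4≡22 → W
Z(25)−K(10): 15 → P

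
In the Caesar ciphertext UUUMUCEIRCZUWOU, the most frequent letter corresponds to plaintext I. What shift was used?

12

The most frequent ciphertext letter is U (appears 6 times).
U is position 20; I is position 8.
Shift = 12.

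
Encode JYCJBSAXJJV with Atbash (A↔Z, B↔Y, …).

QBXQYHZCQQE

J(9) → Q(16)
Y(24) → B(1)
C(2) → X(23)
J(9) → Q(16)
B(1) → Y(24)
S(18) → H(7)
A(0) → Z(25)
X(23) → C(2)
J(9) → Q(16)
J(9) → Q(16)
V(21) → E(4)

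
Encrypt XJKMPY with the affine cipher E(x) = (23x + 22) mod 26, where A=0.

X(23): 23·23+22=551≡5 → F
J(9): 23·9+22=229≡21 → V
K(10): 23·10+22=252≡18 → S
M(12): 23·12+22=298≡12 → M
P(15): 23·15+22=367≡3 → D
Y(24): 23·24+22=574≡2 → C

FVSMDC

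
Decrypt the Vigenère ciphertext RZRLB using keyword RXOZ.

ACDMK

Repeat the key across the ciphertext: RXOZR
R(17)−R(17): 0 → A
Z(25)−X(23): 2 → C
R(17)−O(14): 3 → D
L(11)−Z(25): -14≡12 → M
B(1)−R(17): -16≡10 → K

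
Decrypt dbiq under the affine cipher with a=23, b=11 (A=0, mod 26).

The inverse of 23 mod 26 is 17, since 23·17=391≡1. Apply D(y)=17·(y−11) mod 26:
d(3): 17·(3−11)=-136≡20 → u
b(1): 17·(1−11)=-170≡12 → m
i(8): 17·(8−11)=-51≡1 → b
q(16): 17·(16−11)=85≡7 → h

umbh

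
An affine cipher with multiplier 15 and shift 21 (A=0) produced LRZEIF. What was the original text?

The inverse of 15 mod 26 is 7, since 15·7=105≡1. Apply D(y)=7·(y−21) mod 26:
L(11): 7·(11−21)=-70≡8 → I
R(17): 7·(17−21)=-28≡24 → Y
Z(25): 7·(25−21)=28≡2 → C
E(4): 7·(4−21)=-119≡11 → L
I(8): 7·(8−21)=-91≡13 → N
F(5): 7·(5−21)=-112≡18 → S

IYCLNS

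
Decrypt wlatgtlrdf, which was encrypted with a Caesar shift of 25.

xmbuhumseg

w(22): 22−25=-3≡23 → x
l(11): 11−25=-14≡12 → m
a(0): 0−25=-25≡1 → b
t(19): 19−25=-6≡20 → u
g(6): 6−25=-19≡7 → h
t(19): 19−25=-6≡20 → u
l(11): 11−25=-14≡12 → m
r(17): 17−25=-8≡18 → s
d(3): 3−25=-22≡4 → e
f(5): 5−25=-20≡6 → g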